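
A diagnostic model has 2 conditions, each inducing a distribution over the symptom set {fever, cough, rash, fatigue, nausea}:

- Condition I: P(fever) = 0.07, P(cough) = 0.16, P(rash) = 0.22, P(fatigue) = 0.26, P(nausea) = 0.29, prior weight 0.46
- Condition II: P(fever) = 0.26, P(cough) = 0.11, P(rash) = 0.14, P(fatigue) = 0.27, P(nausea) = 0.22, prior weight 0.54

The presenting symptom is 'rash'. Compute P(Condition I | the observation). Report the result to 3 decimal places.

Posterior ∝ prior × likelihood, so P(k | x) ∝ w_k f_k(x); normalise over all components.
Component likelihoods at x = 'rash':
  p_I = P(rash | comp) = 0.22
  p_II = P(rash | comp) = 0.14
Multiply by the mixture weights:
  w_I·p_I = 0.46 × 0.22 = 0.1012
  w_II·p_II = 0.54 × 0.14 = 0.0756
Evidence: 0.1012 + 0.0756 = 0.1768
So the posterior for Condition I is 0.1012 / 0.1768 ≈ 0.572.

0.572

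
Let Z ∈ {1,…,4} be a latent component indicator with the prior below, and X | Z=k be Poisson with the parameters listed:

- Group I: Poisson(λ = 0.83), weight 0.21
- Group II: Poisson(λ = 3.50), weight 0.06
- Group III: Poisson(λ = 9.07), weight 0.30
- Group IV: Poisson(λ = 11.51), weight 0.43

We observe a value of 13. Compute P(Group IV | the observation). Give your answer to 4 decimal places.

0.7344

P(component k | x) = P(Z=k)·f_k(x) / marginal(x), where marginal(x) = Σ_j P(Z=j)·f_j(x).
Poisson probabilities:
  p_I = 6.21256e-12
  p_II = 5.73553e-05
  p_III = 0.0519474
  p_IV = 0.100223
Multiply by the mixture weights:
  P(Z=I)·p_I = 0.21 × 6.21256e-12 = 1.30464e-12
  P(Z=II)·p_II = 0.06 × 5.73553e-05 = 3.44132e-06
  P(Z=III)·p_III = 0.30 × 0.0519474 = 0.0155842
  P(Z=IV)·p_IV = 0.43 × 0.100223 = 0.0430961
Marginal: 1.30464e-12 + 3.44132e-06 + 0.0155842 + 0.0430961 = 0.0586837
P(Group IV | x) = 0.0430961 / 0.0586837 ≈ 0.7344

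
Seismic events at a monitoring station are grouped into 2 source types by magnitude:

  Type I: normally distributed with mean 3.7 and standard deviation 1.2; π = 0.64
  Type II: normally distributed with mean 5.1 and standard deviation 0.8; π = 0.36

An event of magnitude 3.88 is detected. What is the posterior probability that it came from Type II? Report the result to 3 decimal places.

0.211

The responsibility of component k is π_k f_k(x) divided by Σ_j π_j f_j(x).
Normal densities:
  L_I = 0.328733
  L_II = 0.15589
Unnormalised posteriors:
  π_I·L_I = 0.64 × 0.328733 = 0.210389
  π_II·L_II = 0.36 × 0.15589 = 0.0561202
Denominator: 0.210389 + 0.0561202 = 0.266509
P(Type II | the observation) ≈ 0.211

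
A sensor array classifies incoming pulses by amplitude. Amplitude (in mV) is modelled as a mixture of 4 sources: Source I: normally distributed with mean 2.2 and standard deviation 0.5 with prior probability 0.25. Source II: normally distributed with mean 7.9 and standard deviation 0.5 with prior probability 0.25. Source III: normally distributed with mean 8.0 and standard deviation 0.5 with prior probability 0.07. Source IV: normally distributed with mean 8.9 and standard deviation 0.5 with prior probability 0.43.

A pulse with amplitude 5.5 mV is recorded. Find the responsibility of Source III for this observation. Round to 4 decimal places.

0.0951

The responsibility of component k is π_k f_k(x) divided by Σ_j π_j f_j(x).
Component likelihoods at x = 5.5 mV:
  f_I = (1/(0.5·√(2π)))·exp(−(5.5−2.2)²/(2·0.5²)) = 0.797885·exp(-21.78000) = 2.77336e-10
  f_II = (1/(0.5·√(2π)))·exp(−(5.5−7.9)²/(2·0.5²)) = 0.797885·exp(-11.52000) = 7.9226e-06
  f_III = (1/(0.5·√(2π)))·exp(−(5.5−8.0)²/(2·0.5²)) = 0.797885·exp(-12.50000) = 2.97344e-06
  f_IV = (1/(0.5·√(2π)))·exp(−(5.5−8.9)²/(2·0.5²)) = 0.797885·exp(-23.12000) = 7.26192e-11
Unnormalised posteriors:
  π_I·f_I = 0.25 × 2.77336e-10 = 6.9334e-11
  π_II·f_II = 0.25 × 7.9226e-06 = 1.98065e-06
  π_III·f_III = 0.07 × 2.97344e-06 = 2.08141e-07
  π_IV·f_IV = 0.43 × 7.26192e-11 = 3.12263e-11
Evidence: 6.9334e-11 + 1.98065e-06 + 2.08141e-07 + 3.12263e-11 = 2.18889e-06
Responsibility of Source III: 2.08141e-07 / 2.18889e-06 ≈ 0.0951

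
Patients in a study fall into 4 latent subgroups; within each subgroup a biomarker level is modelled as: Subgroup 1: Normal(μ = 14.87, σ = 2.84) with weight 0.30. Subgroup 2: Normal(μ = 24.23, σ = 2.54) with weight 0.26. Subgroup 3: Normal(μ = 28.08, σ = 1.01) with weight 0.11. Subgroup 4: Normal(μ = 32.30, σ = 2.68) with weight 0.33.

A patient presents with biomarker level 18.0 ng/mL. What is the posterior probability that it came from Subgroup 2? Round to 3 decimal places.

0.081

P(component k | x) = w_k·f_k(x) / marginal(x), where marginal(x) = Σ_j w_j·f_j(x).
Component likelihoods at x = 18.0 ng/mL:
  f_1 = 0.0765303
  f_2 = 0.0077574
  f_3 = 9.28492e-23
  f_4 = 9.78092e-08
Weight by the priors:
  w_1·f_1 = 0.30 × 0.0765303 = 0.0229591
  w_2·f_2 = 0.26 × 0.0077574 = 0.00201692
  w_3·f_3 = 0.11 × 9.28492e-23 = 1.02134e-23
  w_4·f_4 = 0.33 × 9.78092e-08 = 3.2277e-08
Sum: 0.0229591 + 0.00201692 + 1.02134e-23 + 3.2277e-08 = 0.024976
So the posterior for Subgroup 2 is 0.00201692 / 0.024976 ≈ 0.081.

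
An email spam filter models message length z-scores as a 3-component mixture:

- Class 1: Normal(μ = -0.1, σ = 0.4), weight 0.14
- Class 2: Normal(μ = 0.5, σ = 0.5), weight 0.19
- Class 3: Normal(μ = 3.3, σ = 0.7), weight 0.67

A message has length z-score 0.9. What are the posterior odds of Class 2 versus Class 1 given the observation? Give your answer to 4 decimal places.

The posterior odds equal the prior odds times the likelihood ratio: (P(Z=i)/P(Z=j))·(f_i(x)/f_j(x)).
Normal densities:
  p_1 = (1/(0.4·√(2π)))·exp(−(0.9−-0.1)²/(2·0.4²)) = 0.997356·exp(-3.12500) = 0.0438208
  p_2 = (1/(0.5·√(2π)))·exp(−(0.9−0.5)²/(2·0.5²)) = 0.797885·exp(-0.32000) = 0.579383
  p_3 = (1/(0.7·√(2π)))·exp(−(0.9−3.3)²/(2·0.7²)) = 0.569918·exp(-5.87755) = 0.0015967
Posterior odds = (P(Z=2)·p_2) / (P(Z=1)·p_1) = (0.19·0.579383) / (0.14·0.0438208) = 0.110083 / 0.00613491 ≈ 17.9437

17.9437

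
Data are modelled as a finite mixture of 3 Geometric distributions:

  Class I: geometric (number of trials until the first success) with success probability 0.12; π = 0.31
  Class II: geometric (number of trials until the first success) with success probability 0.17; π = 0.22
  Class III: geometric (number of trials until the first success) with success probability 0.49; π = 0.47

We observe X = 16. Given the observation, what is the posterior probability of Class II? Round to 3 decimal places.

0.294

By Bayes' theorem, P(k | x) = P(Z=k) f_k(x) / Σ_j P(Z=j) f_j(x).
Geometric probabilities:
  L_I = 0.0176369
  L_II = 0.0103901
  L_III = 2.01256e-05
Unnormalised posteriors:
  P(Z=I)·L_I = 0.31 × 0.0176369 = 0.00546743
  P(Z=II)·L_II = 0.22 × 0.0103901 = 0.00228583
  P(Z=III)·L_III = 0.47 × 2.01256e-05 = 9.45903e-06
Marginal: 0.00546743 + 0.00228583 + 9.45903e-06 = 0.00776271
So the posterior for Class II is 0.00228583 / 0.00776271 ≈ 0.294.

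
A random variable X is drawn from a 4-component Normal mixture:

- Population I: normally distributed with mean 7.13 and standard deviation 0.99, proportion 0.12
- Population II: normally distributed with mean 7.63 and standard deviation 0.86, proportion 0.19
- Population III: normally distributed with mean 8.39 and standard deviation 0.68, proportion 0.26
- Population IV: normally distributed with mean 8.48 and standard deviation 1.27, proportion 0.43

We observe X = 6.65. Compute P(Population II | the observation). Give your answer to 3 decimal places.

0.323

Apply Bayes' rule: the posterior for each component is proportional to its prior times its likelihood at x.
Normal densities:
  p_I = 0.358285
  p_II = 0.242347
  p_III = 0.0222133
  p_IV = 0.111234
Prior × likelihood for each component:
  π_I·p_I = 0.12 × 0.358285 = 0.0429942
  π_II·p_II = 0.19 × 0.242347 = 0.0460459
  π_III·p_III = 0.26 × 0.0222133 = 0.00577545
  π_IV·p_IV = 0.43 × 0.111234 = 0.0478307
Normaliser: 0.0429942 + 0.0460459 + 0.00577545 + 0.0478307 = 0.142646
So the posterior for Population II is 0.0460459 / 0.142646 ≈ 0.323.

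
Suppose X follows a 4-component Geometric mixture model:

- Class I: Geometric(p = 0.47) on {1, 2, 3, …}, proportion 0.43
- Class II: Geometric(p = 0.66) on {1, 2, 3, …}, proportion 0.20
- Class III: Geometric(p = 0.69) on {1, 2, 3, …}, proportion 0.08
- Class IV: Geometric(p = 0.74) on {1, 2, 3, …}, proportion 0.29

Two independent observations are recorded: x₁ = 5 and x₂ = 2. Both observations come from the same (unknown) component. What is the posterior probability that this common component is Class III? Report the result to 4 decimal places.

Posterior ∝ prior × likelihood, so P(k | x) ∝ P(Z=k) f_k(x); normalise over all components.
Since both observations come from the same component, the likelihood for component k is f_k(x₁)·f_k(x₂).
  f_I = [0.47·(1−0.47)^4 = 0.47·0.0789048 = 0.0370853] × [0.2491] = 0.00923794
  f_II = [0.66·(1−0.66)^4 = 0.66·0.0133634 = 0.00881982] × [0.2244] = 0.00197917
  f_III = [0.69·(1−0.69)^4 = 0.69·0.00923521 = 0.00637229] × [0.2139] = 0.00136303
  f_IV = [0.74·(1−0.74)^4 = 0.74·0.00456976 = 0.00338162] × [0.1924] = 0.000650624
Unnormalised posteriors:
  P(Z=I)·f_I = 0.43 × 0.00923794 = 0.00397231
  P(Z=II)·f_II = 0.20 × 0.00197917 = 0.000395833
  P(Z=III)·f_III = 0.08 × 0.00136303 = 0.000109043
  P(Z=IV)·f_IV = 0.29 × 0.000650624 = 0.000188681
Denominator: 0.00397231 + 0.000395833 + 0.000109043 + 0.000188681 = 0.00466587
P(Class III | x) = 0.000109043 / 0.00466587 ≈ 0.0234

0.0234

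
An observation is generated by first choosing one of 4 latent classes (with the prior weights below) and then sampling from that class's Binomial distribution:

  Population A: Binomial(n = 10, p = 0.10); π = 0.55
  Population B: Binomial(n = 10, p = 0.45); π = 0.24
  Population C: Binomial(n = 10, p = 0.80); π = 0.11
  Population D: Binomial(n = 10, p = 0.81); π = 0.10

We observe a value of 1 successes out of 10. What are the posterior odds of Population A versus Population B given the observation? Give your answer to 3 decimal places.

42.841

The posterior odds equal the prior odds times the likelihood ratio: (P(Z=i)/P(Z=j))·(f_i(x)/f_j(x)).
Component likelihoods at x = 1 successes out of 10:
  f_A = 0.38742
  f_B = 0.0207241
  f_C = 4.096e-06
  f_D = 2.61377e-06
0.213081 / 0.0049738 ≈ 42.841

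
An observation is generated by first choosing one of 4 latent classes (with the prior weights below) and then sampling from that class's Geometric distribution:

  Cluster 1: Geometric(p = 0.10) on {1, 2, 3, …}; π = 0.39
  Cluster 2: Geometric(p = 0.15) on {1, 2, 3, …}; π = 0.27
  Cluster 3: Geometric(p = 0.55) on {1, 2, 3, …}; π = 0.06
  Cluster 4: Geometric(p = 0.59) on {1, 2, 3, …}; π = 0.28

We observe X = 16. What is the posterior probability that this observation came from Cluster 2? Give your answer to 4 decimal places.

P(component k | x) = P(Z=k)·f_k(x) / marginal(x), where marginal(x) = Σ_j P(Z=j)·f_j(x).
Geometric probabilities:
  L_1 = 0.0205891
  L_2 = 0.0131031
  L_3 = 3.45581e-06
  L_4 = 9.17508e-07
Weight by the priors:
  P(Z=1)·L_1 = 0.39 × 0.0205891 = 0.00802975
  P(Z=2)·L_2 = 0.27 × 0.0131031 = 0.00353785
  P(Z=3)·L_3 = 0.06 × 3.45581e-06 = 2.07349e-07
  P(Z=4)·L_4 = 0.28 × 9.17508e-07 = 2.56902e-07
Normaliser: 0.00802975 + 0.00353785 + 2.07349e-07 + 2.56902e-07 = 0.0115681
P(Cluster 2 | 16) ≈ 0.3058

0.3058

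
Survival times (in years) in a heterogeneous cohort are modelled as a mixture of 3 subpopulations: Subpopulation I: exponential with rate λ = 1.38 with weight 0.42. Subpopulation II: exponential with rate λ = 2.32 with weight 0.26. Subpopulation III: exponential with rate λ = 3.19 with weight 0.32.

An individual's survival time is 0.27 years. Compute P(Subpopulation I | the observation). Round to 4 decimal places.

0.3463

Posterior ∝ prior × likelihood, so P(k | x) ∝ w_k f_k(x); normalise over all components.
Evaluate each component's likelihood at the observed value:
  L_I = 1.38·e^(−1.38·0.27) = 1.38·e^(−0.3726) = 0.950738
  L_II = 2.32·e^(−2.32·0.27) = 2.32·e^(−0.6264) = 1.24007
  L_III = 3.19·e^(−3.19·0.27) = 3.19·e^(−0.8613) = 1.34813
Weight by the priors:
  w_I·L_I = 0.42 × 0.950738 = 0.39931
  w_II·L_II = 0.26 × 1.24007 = 0.322418
  w_III·L_III = 0.32 × 1.34813 = 0.431403
Denominator: 0.39931 + 0.322418 + 0.431403 = 1.15313
P(Subpopulation I | the observation) ≈ 0.3463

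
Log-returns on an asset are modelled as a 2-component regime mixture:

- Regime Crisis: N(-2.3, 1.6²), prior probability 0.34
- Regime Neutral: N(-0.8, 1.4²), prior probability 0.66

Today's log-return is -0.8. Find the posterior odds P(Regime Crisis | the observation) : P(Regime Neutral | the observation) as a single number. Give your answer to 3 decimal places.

Since P(k|x) ∝ π_k f_k(x), the posterior odds are π_i f_i(x) / (π_j f_j(x)).
Normal densities:
  L_Crisis = (1/(1.6·√(2π)))·exp(−(-0.8−-2.3)²/(2·1.6²)) = 0.249339·exp(-0.43945) = 0.160671
  L_Neutral = (1/(1.4·√(2π)))·exp(−(-0.8−-0.8)²/(2·1.4²)) = 0.284959·exp(-0.00000) = 0.284959
Posterior odds = (π_Crisis·L_Crisis) / (π_Neutral·L_Neutral) = (0.34·0.160671) / (0.66·0.284959) = 0.0546282 / 0.188073 ≈ 0.290

0.290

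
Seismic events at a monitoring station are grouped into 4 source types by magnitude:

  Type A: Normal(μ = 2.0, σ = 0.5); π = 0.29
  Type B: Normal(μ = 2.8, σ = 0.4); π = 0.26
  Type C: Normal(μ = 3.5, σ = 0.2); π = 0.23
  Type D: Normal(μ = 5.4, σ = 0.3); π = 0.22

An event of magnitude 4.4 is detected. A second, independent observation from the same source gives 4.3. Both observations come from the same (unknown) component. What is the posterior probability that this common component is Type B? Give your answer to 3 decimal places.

0.040

Apply Bayes' rule: the posterior for each component is proportional to its prior times its likelihood at x.
Since both observations come from the same component, the likelihood for component k is f_k(x₁)·f_k(x₂).
  p_A = [(1/(0.5·√(2π)))·exp(−(4.4−2.0)²/(2·0.5²)) = 0.797885·exp(-11.52000) = 7.9226e-06] × [2.02817e-05] = 1.60684e-10
  p_B = [(1/(0.4·√(2π)))·exp(−(4.4−2.8)²/(2·0.4²)) = 0.997356·exp(-8.00000) = 0.000334576] × [0.000881489] = 2.94925e-07
  p_C = [(1/(0.2·√(2π)))·exp(−(4.4−3.5)²/(2·0.2²)) = 1.994711·exp(-10.12500) = 7.99187e-05] × [0.000669151] = 5.34777e-08
  p_D = [(1/(0.3·√(2π)))·exp(−(4.4−5.4)²/(2·0.3²)) = 1.329808·exp(-5.55556) = 0.00514093] × [0.0016009] = 8.23013e-06
Weight by the priors:
  π_A·p_A = 0.29 × 1.60684e-10 = 4.65983e-11
  π_B·p_B = 0.26 × 2.94925e-07 = 7.66804e-08
  π_C·p_C = 0.23 × 5.34777e-08 = 1.22999e-08
  π_D·p_D = 0.22 × 8.23013e-06 = 1.81063e-06
Denominator: 4.65983e-11 + 7.66804e-08 + 1.22999e-08 + 1.81063e-06 = 1.89965e-06
So the posterior for Type B is 7.66804e-08 / 1.89965e-06 ≈ 0.040.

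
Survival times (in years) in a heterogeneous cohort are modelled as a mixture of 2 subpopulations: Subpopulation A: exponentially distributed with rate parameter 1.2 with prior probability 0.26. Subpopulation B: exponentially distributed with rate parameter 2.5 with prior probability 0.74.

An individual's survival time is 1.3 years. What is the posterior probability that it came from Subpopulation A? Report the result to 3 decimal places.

Apply Bayes' rule: the posterior for each component is proportional to its prior times its likelihood at x.
Exponential densities:
  f_A = 1.2·e^(−1.2·1.3) = 1.2·e^(−1.5600) = 0.252163
  f_B = 2.5·e^(−2.5·1.3) = 2.5·e^(−3.2500) = 0.0969355
Prior × likelihood for each component:
  π_A·f_A = 0.26 × 0.252163 = 0.0655625
  π_B·f_B = 0.74 × 0.0969355 = 0.0717323
Denominator: 0.0655625 + 0.0717323 = 0.137295
So the posterior for Subpopulation A is 0.0655625 / 0.137295 ≈ 0.478.

0.478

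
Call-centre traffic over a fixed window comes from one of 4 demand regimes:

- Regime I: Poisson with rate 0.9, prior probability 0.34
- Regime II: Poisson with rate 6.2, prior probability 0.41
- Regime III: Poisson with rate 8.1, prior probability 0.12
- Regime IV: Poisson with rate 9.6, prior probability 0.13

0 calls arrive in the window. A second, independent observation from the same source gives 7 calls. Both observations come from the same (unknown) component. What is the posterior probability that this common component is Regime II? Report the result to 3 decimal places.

By Bayes' theorem, P(k | x) = w_k f_k(x) / Σ_j w_j f_j(x).
Since both observations come from the same component, the likelihood for component k is f_k(x₁)·f_k(x₂).
  L_I = [0.40657] × [3.85835e-05] = 1.56869e-05
  L_II = [0.00202943] × [0.141803] = 0.000287779
  L_III = [0.000303539] × [0.137778] = 4.1821e-05
  L_IV = [6.77287e-05] × [0.100981] = 6.83934e-06
Multiply by the mixture weights:
  w_I·L_I = 0.34 × 1.56869e-05 = 5.33354e-06
  w_II·L_II = 0.41 × 0.000287779 = 0.00011799
  w_III·L_III = 0.12 × 4.1821e-05 = 5.01852e-06
  w_IV·L_IV = 0.13 × 6.83934e-06 = 8.89114e-07
Evidence: 5.33354e-06 + 0.00011799 + 5.01852e-06 + 8.89114e-07 = 0.000129231
So the posterior for Regime II is 0.00011799 / 0.000129231 ≈ 0.913.

0.913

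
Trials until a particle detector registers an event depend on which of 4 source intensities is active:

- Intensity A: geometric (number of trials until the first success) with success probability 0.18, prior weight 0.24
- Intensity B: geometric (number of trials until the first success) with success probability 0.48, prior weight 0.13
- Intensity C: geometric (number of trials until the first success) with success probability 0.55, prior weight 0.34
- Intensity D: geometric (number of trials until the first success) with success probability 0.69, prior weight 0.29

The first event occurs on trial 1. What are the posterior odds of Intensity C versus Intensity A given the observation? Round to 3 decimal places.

4.329

Posterior odds = (π_i f_i(x)) / (π_j f_j(x)); the normalising sum cancels.
Evaluate each component's likelihood at the observed value:
  L_A = 0.18·(1−0.18)^0 = 0.18·1 = 0.18
  L_B = 0.48·(1−0.48)^0 = 0.48·1 = 0.48
  L_C = 0.55·(1−0.55)^0 = 0.55·1 = 0.55
  L_D = 0.69·(1−0.69)^0 = 0.69·1 = 0.69
0.187 / 0.0432 ≈ 4.329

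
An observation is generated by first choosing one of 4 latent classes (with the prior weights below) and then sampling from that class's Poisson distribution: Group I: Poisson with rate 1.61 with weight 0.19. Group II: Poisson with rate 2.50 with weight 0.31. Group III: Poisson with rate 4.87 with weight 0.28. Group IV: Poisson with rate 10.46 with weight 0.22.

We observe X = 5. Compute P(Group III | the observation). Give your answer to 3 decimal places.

By Bayes' theorem, P(k | x) = π_k f_k(x) / Σ_j π_j f_j(x).
Evaluate each component's likelihood at the observed value:
  f_I = 0.0180191
  f_II = 0.0668009
  f_III = 0.175166
  f_IV = 0.0299059
Multiply by the mixture weights:
  π_I·f_I = 0.19 × 0.0180191 = 0.00342364
  π_II·f_II = 0.31 × 0.0668009 = 0.0207083
  π_III·f_III = 0.28 × 0.175166 = 0.0490464
  π_IV·f_IV = 0.22 × 0.0299059 = 0.0065793
Evidence: 0.00342364 + 0.0207083 + 0.0490464 + 0.0065793 = 0.0797577
P(Group III | 5) ≈ 0.615

0.615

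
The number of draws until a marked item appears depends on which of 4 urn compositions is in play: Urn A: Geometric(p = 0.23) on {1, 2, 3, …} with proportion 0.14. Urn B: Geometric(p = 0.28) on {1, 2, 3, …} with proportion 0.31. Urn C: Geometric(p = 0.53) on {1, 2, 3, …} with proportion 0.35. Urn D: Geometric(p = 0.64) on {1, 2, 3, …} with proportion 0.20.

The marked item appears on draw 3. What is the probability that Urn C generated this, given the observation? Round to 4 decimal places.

0.3368

Posterior ∝ prior × likelihood, so P(k | x) ∝ π_k f_k(x); normalise over all components.
Evaluate each component's likelihood at the observed value:
  p_A = 0.23·(1−0.23)^2 = 0.23·0.5929 = 0.136367
  p_B = 0.28·(1−0.28)^2 = 0.28·0.5184 = 0.145152
  p_C = 0.53·(1−0.53)^2 = 0.53·0.2209 = 0.117077
  p_D = 0.64·(1−0.64)^2 = 0.64·0.1296 = 0.082944
Unnormalised posteriors:
  π_A·p_A = 0.14 × 0.136367 = 0.0190914
  π_B·p_B = 0.31 × 0.145152 = 0.0449971
  π_C·p_C = 0.35 × 0.117077 = 0.0409769
  π_D·p_D = 0.20 × 0.082944 = 0.0165888
Normaliser: 0.0190914 + 0.0449971 + 0.0409769 + 0.0165888 = 0.121654
So the posterior for Urn C is 0.0409769 / 0.121654 ≈ 0.3368.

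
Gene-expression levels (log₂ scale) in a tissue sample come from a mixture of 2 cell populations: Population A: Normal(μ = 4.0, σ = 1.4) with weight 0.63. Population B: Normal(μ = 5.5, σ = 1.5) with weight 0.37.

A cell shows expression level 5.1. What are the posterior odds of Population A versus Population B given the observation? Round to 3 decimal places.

1.388

The posterior odds equal the prior odds times the likelihood ratio: (P(Z=i)/P(Z=j))·(f_i(x)/f_j(x)).
Evaluate each component's likelihood at the observed value:
  f_A = (1/(1.4·√(2π)))·exp(−(5.1−4.0)²/(2·1.4²)) = 0.284959·exp(-0.30867) = 0.20928
  f_B = (1/(1.5·√(2π)))·exp(−(5.1−5.5)²/(2·1.5²)) = 0.265962·exp(-0.03556) = 0.256671
0.131846 / 0.0949684 ≈ 1.388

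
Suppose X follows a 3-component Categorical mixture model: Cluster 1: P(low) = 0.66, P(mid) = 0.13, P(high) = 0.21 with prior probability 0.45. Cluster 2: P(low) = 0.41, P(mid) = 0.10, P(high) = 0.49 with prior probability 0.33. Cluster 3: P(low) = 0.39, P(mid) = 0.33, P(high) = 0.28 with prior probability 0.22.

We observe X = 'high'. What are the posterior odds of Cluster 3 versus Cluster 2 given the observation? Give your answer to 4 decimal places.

0.3810

Only the two components matter; the odds are (w_i f_i(x)) / (w_j f_j(x)).
Categorical probabilities:
  f_1 = P(high | comp) = 0.21
  f_2 = P(high | comp) = 0.49
  f_3 = P(high | comp) = 0.28
Posterior odds = (w_3·f_3) / (w_2·f_2) = (0.22·0.28) / (0.33·0.49) = 0.0616 / 0.1617 ≈ 0.3810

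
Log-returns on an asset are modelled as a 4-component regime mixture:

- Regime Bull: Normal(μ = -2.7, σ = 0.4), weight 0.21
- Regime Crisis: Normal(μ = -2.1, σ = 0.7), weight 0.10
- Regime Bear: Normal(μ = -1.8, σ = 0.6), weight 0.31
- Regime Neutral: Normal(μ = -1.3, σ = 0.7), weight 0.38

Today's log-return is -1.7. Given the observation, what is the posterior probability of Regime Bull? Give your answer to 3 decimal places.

0.021

P(component k | x) = π_k·f_k(x) / marginal(x), where marginal(x) = Σ_j π_j·f_j(x).
Normal densities:
  p_Bull = 0.0438208
  p_Crisis = 0.484068
  p_Bear = 0.655733
  p_Neutral = 0.484068
Multiply by the mixture weights:
  π_Bull·p_Bull = 0.21 × 0.0438208 = 0.00920236
  π_Crisis·p_Crisis = 0.10 × 0.484068 = 0.0484068
  π_Bear·p_Bear = 0.31 × 0.655733 = 0.203277
  π_Neutral·p_Neutral = 0.38 × 0.484068 = 0.183946
Marginal: 0.00920236 + 0.0484068 + 0.203277 + 0.183946 = 0.444832
Responsibility of Regime Bull: 0.00920236 / 0.444832 ≈ 0.021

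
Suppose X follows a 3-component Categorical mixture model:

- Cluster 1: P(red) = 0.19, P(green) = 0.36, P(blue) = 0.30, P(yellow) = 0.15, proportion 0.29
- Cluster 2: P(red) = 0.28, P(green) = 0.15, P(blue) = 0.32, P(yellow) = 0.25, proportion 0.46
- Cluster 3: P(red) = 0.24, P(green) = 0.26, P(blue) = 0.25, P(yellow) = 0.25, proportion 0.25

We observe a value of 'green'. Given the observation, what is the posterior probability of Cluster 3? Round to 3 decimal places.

0.273

Posterior ∝ prior × likelihood, so P(k | x) ∝ π_k f_k(x); normalise over all components.
Categorical probabilities:
  p_1 = P(green | comp) = 0.36
  p_2 = P(green | comp) = 0.15
  p_3 = P(green | comp) = 0.26
Weight by the priors:
  π_1·p_1 = 0.29 × 0.36 = 0.1044
  π_2·p_2 = 0.46 × 0.15 = 0.069
  π_3·p_3 = 0.25 × 0.26 = 0.065
Denominator: 0.1044 + 0.069 + 0.065 = 0.2384
P(Cluster 3 | the observation) = 0.065 / 0.2384 ≈ 0.273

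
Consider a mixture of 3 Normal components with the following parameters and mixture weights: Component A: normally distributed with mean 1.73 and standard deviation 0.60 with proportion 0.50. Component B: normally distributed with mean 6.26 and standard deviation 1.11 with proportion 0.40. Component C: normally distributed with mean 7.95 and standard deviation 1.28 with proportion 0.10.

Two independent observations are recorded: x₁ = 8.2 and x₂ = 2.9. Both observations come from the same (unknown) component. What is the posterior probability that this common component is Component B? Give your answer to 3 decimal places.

The responsibility of component k is P(Z=k) f_k(x) divided by Σ_j P(Z=j) f_j(x).
Since both observations come from the same component, the likelihood for component k is f_k(x₁)·f_k(x₂).
  L_A = [(1/(0.60·√(2π)))·exp(−(8.2−1.73)²/(2·0.60²)) = 0.664904·exp(-58.14014) = 3.73953e-26] × [0.0993245] = 3.71427e-27
  L_B = [(1/(1.11·√(2π)))·exp(−(8.2−6.26)²/(2·1.11²)) = 0.359407·exp(-1.52731) = 0.0780341] × [0.00368036] = 0.000287193
  L_C = [(1/(1.28·√(2π)))·exp(−(8.2−7.95)²/(2·1.28²)) = 0.311674·exp(-0.01907) = 0.305785] × [0.000129926] = 3.97295e-05
Multiply by the mixture weights:
  P(Z=A)·L_A = 0.50 × 3.71427e-27 = 1.85714e-27
  P(Z=B)·L_B = 0.40 × 0.000287193 = 0.000114877
  P(Z=C)·L_C = 0.10 × 3.97295e-05 = 3.97295e-06
Marginal: 1.85714e-27 + 0.000114877 + 3.97295e-06 = 0.00011885
So the posterior for Component B is 0.000114877 / 0.00011885 ≈ 0.967.

0.967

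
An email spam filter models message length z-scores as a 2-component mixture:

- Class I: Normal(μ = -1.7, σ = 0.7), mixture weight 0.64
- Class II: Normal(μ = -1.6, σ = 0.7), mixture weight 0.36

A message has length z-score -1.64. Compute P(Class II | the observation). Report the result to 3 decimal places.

0.360

Apply Bayes' rule: the posterior for each component is proportional to its prior times its likelihood at x.
Normal densities:
  f_I = (1/(0.7·√(2π)))·exp(−(-1.64−-1.7)²/(2·0.7²)) = 0.569918·exp(-0.00367) = 0.567828
  f_II = (1/(0.7·√(2π)))·exp(−(-1.64−-1.6)²/(2·0.7²)) = 0.569918·exp(-0.00163) = 0.568988
Prior × likelihood for each component:
  π_I·f_I = 0.64 × 0.567828 = 0.36341
  π_II·f_II = 0.36 × 0.568988 = 0.204836
Denominator: 0.36341 + 0.204836 = 0.568245
Responsibility of Class II: 0.204836 / 0.568245 ≈ 0.360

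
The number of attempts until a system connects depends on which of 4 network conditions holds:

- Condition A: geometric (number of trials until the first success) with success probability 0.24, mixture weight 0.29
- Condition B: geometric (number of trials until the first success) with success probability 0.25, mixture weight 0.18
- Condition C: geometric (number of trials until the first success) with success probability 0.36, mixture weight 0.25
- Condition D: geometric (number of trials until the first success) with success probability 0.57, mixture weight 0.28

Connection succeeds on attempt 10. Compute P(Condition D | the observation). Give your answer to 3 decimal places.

0.007

Apply Bayes' rule: the posterior for each component is proportional to its prior times its likelihood at x.
Geometric probabilities:
  L_A = 0.24·(1−0.24)^9 = 0.24·0.0845906 = 0.0203018
  L_B = 0.25·(1−0.25)^9 = 0.25·0.0750847 = 0.0187712
  L_C = 0.36·(1−0.36)^9 = 0.36·0.0180144 = 0.00648518
  L_D = 0.57·(1−0.57)^9 = 0.57·0.000502593 = 0.000286478
Prior × likelihood for each component:
  w_A·L_A = 0.29 × 0.0203018 = 0.00588751
  w_B·L_B = 0.18 × 0.0187712 = 0.00337881
  w_C·L_C = 0.25 × 0.00648518 = 0.0016213
  w_D·L_D = 0.28 × 0.000286478 = 8.02138e-05
Denominator: 0.00588751 + 0.00337881 + 0.0016213 + 8.02138e-05 = 0.0109678
P(Condition D | the observation) = 8.02138e-05 / 0.0109678 ≈ 0.007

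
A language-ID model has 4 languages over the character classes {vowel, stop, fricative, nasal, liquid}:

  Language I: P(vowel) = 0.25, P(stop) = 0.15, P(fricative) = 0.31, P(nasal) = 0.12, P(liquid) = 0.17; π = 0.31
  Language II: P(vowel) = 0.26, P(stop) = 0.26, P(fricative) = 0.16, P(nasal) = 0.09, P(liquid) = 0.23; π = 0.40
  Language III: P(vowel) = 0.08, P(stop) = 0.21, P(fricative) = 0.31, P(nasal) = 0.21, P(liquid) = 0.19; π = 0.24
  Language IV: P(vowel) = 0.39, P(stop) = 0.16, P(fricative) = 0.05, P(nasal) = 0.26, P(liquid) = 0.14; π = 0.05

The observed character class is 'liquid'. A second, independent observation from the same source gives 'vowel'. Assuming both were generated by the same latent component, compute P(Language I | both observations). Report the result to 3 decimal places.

0.303

P(component k | x) = P(Z=k)·f_k(x) / marginal(x), where marginal(x) = Σ_j P(Z=j)·f_j(x).
Since both observations come from the same component, the likelihood for component k is f_k(x₁)·f_k(x₂).
  f_I = [0.17] × [0.25] = 0.0425
  f_II = [0.23] × [0.26] = 0.0598
  f_III = [0.19] × [0.08] = 0.0152
  f_IV = [0.14] × [0.39] = 0.0546
Multiply by the mixture weights:
  P(Z=I)·f_I = 0.31 × 0.0425 = 0.013175
  P(Z=II)·f_II = 0.40 × 0.0598 = 0.02392
  P(Z=III)·f_III = 0.24 × 0.0152 = 0.003648
  P(Z=IV)·f_IV = 0.05 × 0.0546 = 0.00273
Marginal: 0.013175 + 0.02392 + 0.003648 + 0.00273 = 0.043473
Responsibility of Language I: 0.013175 / 0.043473 ≈ 0.303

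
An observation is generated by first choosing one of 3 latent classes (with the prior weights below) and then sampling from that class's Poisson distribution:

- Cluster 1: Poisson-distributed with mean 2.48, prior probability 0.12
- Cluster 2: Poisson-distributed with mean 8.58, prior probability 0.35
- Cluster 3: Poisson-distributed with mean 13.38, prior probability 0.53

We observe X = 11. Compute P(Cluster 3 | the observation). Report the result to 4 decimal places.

0.6230

Posterior ∝ prior × likelihood, so P(k | x) ∝ π_k f_k(x); normalise over all components.
Poisson probabilities:
  L_1 = e^(−2.48)·2.48^11/11! = 4.57891e-05
  L_2 = e^(−8.58)·8.58^11/11! = 0.0872887
  L_3 = e^(−13.38)·13.38^11/11! = 0.0952799
Multiply by the mixture weights:
  π_1·L_1 = 0.12 × 4.57891e-05 = 5.4947e-06
  π_2·L_2 = 0.35 × 0.0872887 = 0.030551
  π_3·L_3 = 0.53 × 0.0952799 = 0.0504984
Denominator: 5.4947e-06 + 0.030551 + 0.0504984 = 0.0810549
P(Cluster 3 | x) = 0.0504984 / 0.0810549 ≈ 0.6230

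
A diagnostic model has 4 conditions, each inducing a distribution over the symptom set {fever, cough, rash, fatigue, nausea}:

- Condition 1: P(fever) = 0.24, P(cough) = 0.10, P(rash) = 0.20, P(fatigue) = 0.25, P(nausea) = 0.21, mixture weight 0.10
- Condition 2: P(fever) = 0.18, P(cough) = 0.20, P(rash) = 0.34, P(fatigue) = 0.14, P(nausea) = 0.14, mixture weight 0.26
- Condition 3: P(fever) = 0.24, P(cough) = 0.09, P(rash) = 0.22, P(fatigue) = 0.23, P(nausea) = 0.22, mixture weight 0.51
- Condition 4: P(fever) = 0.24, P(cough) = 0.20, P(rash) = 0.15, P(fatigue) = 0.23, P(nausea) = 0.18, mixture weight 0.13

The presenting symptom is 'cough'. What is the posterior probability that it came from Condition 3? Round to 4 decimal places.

0.3428

Apply Bayes' rule: the posterior for each component is proportional to its prior times its likelihood at x.
Component likelihoods at x = 'cough':
  p_1 = P(cough | comp) = 0.10
  p_2 = P(cough | comp) = 0.20
  p_3 = P(cough | comp) = 0.09
  p_4 = P(cough | comp) = 0.20
Weight by the priors:
  w_1·p_1 = 0.10 × 0.1 = 0.01
  w_2·p_2 = 0.26 × 0.2 = 0.052
  w_3·p_3 = 0.51 × 0.09 = 0.0459
  w_4·p_4 = 0.13 × 0.2 = 0.026
Sum: 0.01 + 0.052 + 0.0459 + 0.026 = 0.1339
P(Condition 3 | data) = 0.0459 / 0.1339 ≈ 0.3428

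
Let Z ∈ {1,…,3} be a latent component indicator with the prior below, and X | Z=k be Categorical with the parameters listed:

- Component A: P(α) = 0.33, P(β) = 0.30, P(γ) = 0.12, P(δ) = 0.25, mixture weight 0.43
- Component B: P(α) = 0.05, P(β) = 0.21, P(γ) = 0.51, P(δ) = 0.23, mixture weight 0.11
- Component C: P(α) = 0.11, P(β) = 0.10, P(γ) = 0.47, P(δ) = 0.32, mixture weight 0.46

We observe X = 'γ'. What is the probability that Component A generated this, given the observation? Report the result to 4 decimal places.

0.1593

Posterior ∝ prior × likelihood, so P(k | x) ∝ P(Z=k) f_k(x); normalise over all components.
Categorical probabilities:
  p_A = 0.12
  p_B = 0.51
  p_C = 0.47
Weight by the priors:
  P(Z=A)·p_A = 0.43 × 0.12 = 0.0516
  P(Z=B)·p_B = 0.11 × 0.51 = 0.0561
  P(Z=C)·p_C = 0.46 × 0.47 = 0.2162
Evidence: 0.0516 + 0.0561 + 0.2162 = 0.3239
Responsibility of Component A: 0.0516 / 0.3239 ≈ 0.1593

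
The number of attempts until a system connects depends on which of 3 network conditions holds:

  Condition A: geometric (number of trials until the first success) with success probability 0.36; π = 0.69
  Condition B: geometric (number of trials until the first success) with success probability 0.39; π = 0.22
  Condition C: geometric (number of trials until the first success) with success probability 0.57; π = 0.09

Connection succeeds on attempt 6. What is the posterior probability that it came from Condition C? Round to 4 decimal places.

By Bayes' theorem, P(k | x) = w_k f_k(x) / Σ_j w_j f_j(x).
Component likelihoods at x = 6:
  L_A = 0.0386547
  L_B = 0.0329393
  L_C = 0.00837948
Prior × likelihood for each component:
  w_A·L_A = 0.69 × 0.0386547 = 0.0266717
  w_B·L_B = 0.22 × 0.0329393 = 0.00724664
  w_C·L_C = 0.09 × 0.00837948 = 0.000754153
Normaliser: 0.0266717 + 0.00724664 + 0.000754153 = 0.0346725
Responsibility of Condition C: 0.000754153 / 0.0346725 ≈ 0.0218

0.0218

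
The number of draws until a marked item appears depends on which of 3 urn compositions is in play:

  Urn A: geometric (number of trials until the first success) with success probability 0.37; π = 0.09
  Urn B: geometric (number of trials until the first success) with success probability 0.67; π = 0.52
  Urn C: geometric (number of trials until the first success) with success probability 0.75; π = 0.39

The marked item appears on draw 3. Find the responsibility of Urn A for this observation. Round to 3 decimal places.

Posterior ∝ prior × likelihood, so P(k | x) ∝ π_k f_k(x); normalise over all components.
Evaluate each component's likelihood at the observed value:
  p_A = 0.37·(1−0.37)^2 = 0.37·0.3969 = 0.146853
  p_B = 0.67·(1−0.67)^2 = 0.67·0.1089 = 0.072963
  p_C = 0.75·(1−0.75)^2 = 0.75·0.0625 = 0.046875
Unnormalised posteriors:
  π_A·p_A = 0.09 × 0.146853 = 0.0132168
  π_B·p_B = 0.52 × 0.072963 = 0.0379408
  π_C·p_C = 0.39 × 0.046875 = 0.0182812
Marginal: 0.0132168 + 0.0379408 + 0.0182812 = 0.0694388
Responsibility of Urn A: 0.0132168 / 0.0694388 ≈ 0.190

0.190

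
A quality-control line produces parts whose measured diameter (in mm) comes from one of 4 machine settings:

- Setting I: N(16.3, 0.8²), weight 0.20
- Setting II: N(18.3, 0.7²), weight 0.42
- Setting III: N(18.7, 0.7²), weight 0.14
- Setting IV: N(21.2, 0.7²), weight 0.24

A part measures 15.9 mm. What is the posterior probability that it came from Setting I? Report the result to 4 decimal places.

0.9921

P(component k | x) = π_k·f_k(x) / marginal(x), where marginal(x) = Σ_j π_j·f_j(x).
Evaluate each component's likelihood at the observed value:
  p_I = (1/(0.8·√(2π)))·exp(−(15.9−16.3)²/(2·0.8²)) = 0.498678·exp(-0.12500) = 0.440082
  p_II = (1/(0.7·√(2π)))·exp(−(15.9−18.3)²/(2·0.7²)) = 0.569918·exp(-5.87755) = 0.0015967
  p_III = (1/(0.7·√(2π)))·exp(−(15.9−18.7)²/(2·0.7²)) = 0.569918·exp(-8.00000) = 0.000191186
  p_IV = (1/(0.7·√(2π)))·exp(−(15.9−21.2)²/(2·0.7²)) = 0.569918·exp(-28.66327) = 2.03008e-13
Unnormalised posteriors:
  π_I·p_I = 0.20 × 0.440082 = 0.0880163
  π_II·p_II = 0.42 × 0.0015967 = 0.000670615
  π_III·p_III = 0.14 × 0.000191186 = 2.6766e-05
  π_IV·p_IV = 0.24 × 2.03008e-13 = 4.8722e-14
Sum: 0.0880163 + 0.000670615 + 2.6766e-05 + 4.8722e-14 = 0.0887137
P(Setting I | 15.9 mm) = 0.0880163 / 0.0887137 ≈ 0.9921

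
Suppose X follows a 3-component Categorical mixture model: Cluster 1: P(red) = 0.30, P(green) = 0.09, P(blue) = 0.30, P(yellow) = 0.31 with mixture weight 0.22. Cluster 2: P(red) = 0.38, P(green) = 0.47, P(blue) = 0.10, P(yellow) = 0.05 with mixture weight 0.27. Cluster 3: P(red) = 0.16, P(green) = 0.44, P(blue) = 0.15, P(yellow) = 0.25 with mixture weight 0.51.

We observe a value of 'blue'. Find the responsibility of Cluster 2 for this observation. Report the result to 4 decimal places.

The responsibility of component k is P(Z=k) f_k(x) divided by Σ_j P(Z=j) f_j(x).
Evaluate each component's likelihood at the observed value:
  L_1 = P(blue | comp) = 0.30
  L_2 = P(blue | comp) = 0.10
  L_3 = P(blue | comp) = 0.15
Multiply by the mixture weights:
  P(Z=1)·L_1 = 0.22 × 0.3 = 0.066
  P(Z=2)·L_2 = 0.27 × 0.1 = 0.027
  P(Z=3)·L_3 = 0.51 × 0.15 = 0.0765
Sum: 0.066 + 0.027 + 0.0765 = 0.1695
Responsibility of Cluster 2: 0.027 / 0.1695 ≈ 0.1593

0.1593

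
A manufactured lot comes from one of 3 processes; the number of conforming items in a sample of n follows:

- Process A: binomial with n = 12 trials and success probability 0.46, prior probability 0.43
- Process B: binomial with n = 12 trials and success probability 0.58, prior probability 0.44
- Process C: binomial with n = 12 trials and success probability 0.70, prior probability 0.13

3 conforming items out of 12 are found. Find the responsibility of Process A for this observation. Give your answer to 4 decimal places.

0.8203

The responsibility of component k is P(Z=k) f_k(x) divided by Σ_j P(Z=j) f_j(x).
Component likelihoods at x = 3 conforming items out of 12:
  p_A = 0.0836065
  p_B = 0.0174562
  p_C = 0.00148528
Prior × likelihood for each component:
  P(Z=A)·p_A = 0.43 × 0.0836065 = 0.0359508
  P(Z=B)·p_B = 0.44 × 0.0174562 = 0.00768074
  P(Z=C)·p_C = 0.13 × 0.00148528 = 0.000193086
Normaliser: 0.0359508 + 0.00768074 + 0.000193086 = 0.0438246
So the posterior for Process A is 0.0359508 / 0.0438246 ≈ 0.8203.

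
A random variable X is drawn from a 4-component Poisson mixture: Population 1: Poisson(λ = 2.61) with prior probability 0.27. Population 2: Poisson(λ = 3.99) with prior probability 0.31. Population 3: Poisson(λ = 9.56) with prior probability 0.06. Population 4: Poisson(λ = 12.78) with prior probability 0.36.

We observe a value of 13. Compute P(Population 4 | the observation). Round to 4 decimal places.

0.9113

By Bayes' theorem, P(k | x) = π_k f_k(x) / Σ_j π_j f_j(x).
Poisson probabilities:
  L_1 = 3.07991e-06
  L_2 = 0.000192989
  L_3 = 0.0630692
  L_4 = 0.109733
Weight by the priors:
  π_1·L_1 = 0.27 × 3.07991e-06 = 8.31575e-07
  π_2·L_2 = 0.31 × 0.000192989 = 5.98266e-05
  π_3·L_3 = 0.06 × 0.0630692 = 0.00378415
  π_4·L_4 = 0.36 × 0.109733 = 0.0395039
Sum: 8.31575e-07 + 5.98266e-05 + 0.00378415 + 0.0395039 = 0.0433487
So the posterior for Population 4 is 0.0395039 / 0.0433487 ≈ 0.9113.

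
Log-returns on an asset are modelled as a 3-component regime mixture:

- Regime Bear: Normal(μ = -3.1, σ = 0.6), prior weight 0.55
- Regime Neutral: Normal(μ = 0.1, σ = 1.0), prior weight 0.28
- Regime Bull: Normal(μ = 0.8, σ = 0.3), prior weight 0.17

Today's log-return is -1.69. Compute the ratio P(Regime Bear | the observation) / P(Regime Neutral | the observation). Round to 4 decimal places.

Since P(k|x) ∝ π_k f_k(x), the posterior odds are π_i f_i(x) / (π_j f_j(x)).
Component likelihoods at x = -1.69:
  f_Bear = 0.0420304
  f_Neutral = 0.0803801
  f_Bull = 1.46055e-15
Posterior odds = (π_Bear·f_Bear) / (π_Neutral·f_Neutral) = (0.55·0.0420304) / (0.28·0.0803801) = 0.0231167 / 0.0225064 ≈ 1.0271

1.0271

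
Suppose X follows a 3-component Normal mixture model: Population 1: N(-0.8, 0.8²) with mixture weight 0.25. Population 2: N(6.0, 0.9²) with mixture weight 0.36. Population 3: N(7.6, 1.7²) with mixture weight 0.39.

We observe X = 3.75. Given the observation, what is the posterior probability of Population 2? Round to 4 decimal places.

0.4988

P(component k | x) = w_k·f_k(x) / marginal(x), where marginal(x) = Σ_j w_j·f_j(x).
Evaluate each component's likelihood at the observed value:
  f_1 = (1/(0.8·√(2π)))·exp(−(3.75−-0.8)²/(2·0.8²)) = 0.498678·exp(-16.17383) = 4.71646e-08
  f_2 = (1/(0.9·√(2π)))·exp(−(3.75−6.0)²/(2·0.9²)) = 0.443269·exp(-3.12500) = 0.0194759
  f_3 = (1/(1.7·√(2π)))·exp(−(3.75−7.6)²/(2·1.7²)) = 0.234672·exp(-2.56445) = 0.0180608
Weight by the priors:
  w_1·f_1 = 0.25 × 4.71646e-08 = 1.17911e-08
  w_2·f_2 = 0.36 × 0.0194759 = 0.00701132
  w_3·f_3 = 0.39 × 0.0180608 = 0.0070437
Evidence: 1.17911e-08 + 0.00701132 + 0.0070437 = 0.014055
Responsibility of Population 2: 0.00701132 / 0.014055 ≈ 0.4988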